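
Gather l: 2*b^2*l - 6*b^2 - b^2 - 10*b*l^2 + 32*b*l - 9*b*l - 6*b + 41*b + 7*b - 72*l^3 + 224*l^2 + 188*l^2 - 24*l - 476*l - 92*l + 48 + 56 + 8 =-7*b^2 + 42*b - 72*l^3 + l^2*(412 - 10*b) + l*(2*b^2 + 23*b - 592) + 112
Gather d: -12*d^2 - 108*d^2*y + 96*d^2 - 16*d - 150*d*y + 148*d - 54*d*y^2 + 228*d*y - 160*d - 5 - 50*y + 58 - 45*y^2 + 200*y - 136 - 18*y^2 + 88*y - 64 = d^2*(84 - 108*y) + d*(-54*y^2 + 78*y - 28) - 63*y^2 + 238*y - 147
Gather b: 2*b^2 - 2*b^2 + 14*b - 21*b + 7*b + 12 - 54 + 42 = 0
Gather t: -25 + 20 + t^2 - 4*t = t^2 - 4*t - 5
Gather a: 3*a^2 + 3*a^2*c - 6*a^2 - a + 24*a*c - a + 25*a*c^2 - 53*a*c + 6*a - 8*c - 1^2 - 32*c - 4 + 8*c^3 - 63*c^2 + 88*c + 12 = a^2*(3*c - 3) + a*(25*c^2 - 29*c + 4) + 8*c^3 - 63*c^2 + 48*c + 7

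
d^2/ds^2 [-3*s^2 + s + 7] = -6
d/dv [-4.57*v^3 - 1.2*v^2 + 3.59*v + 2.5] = -13.71*v^2 - 2.4*v + 3.59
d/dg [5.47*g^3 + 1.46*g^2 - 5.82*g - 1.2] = 16.41*g^2 + 2.92*g - 5.82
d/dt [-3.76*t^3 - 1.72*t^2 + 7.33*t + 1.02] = -11.28*t^2 - 3.44*t + 7.33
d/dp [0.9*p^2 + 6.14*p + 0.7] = 1.8*p + 6.14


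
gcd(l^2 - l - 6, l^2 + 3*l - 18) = l - 3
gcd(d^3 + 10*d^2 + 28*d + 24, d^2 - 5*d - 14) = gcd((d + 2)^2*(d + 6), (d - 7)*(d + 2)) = d + 2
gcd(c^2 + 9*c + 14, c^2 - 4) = c + 2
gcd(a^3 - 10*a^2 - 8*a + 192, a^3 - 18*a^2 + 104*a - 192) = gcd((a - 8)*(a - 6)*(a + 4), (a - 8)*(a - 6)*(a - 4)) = a^2 - 14*a + 48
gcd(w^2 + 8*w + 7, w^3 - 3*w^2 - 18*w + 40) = 1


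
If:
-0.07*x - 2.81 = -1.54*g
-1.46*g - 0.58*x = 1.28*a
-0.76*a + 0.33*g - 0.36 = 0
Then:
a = 0.23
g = 1.62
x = -4.57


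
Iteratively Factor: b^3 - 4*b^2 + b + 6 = (b - 3)*(b^2 - b - 2) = (b - 3)*(b + 1)*(b - 2)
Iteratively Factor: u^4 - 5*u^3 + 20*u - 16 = (u - 2)*(u^3 - 3*u^2 - 6*u + 8) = (u - 4)*(u - 2)*(u^2 + u - 2) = (u - 4)*(u - 2)*(u - 1)*(u + 2)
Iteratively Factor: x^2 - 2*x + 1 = (x - 1)*(x - 1)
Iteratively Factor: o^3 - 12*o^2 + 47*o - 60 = (o - 5)*(o^2 - 7*o + 12) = (o - 5)*(o - 3)*(o - 4)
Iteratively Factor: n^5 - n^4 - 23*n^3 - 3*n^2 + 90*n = (n + 3)*(n^4 - 4*n^3 - 11*n^2 + 30*n) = n*(n + 3)*(n^3 - 4*n^2 - 11*n + 30) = n*(n - 2)*(n + 3)*(n^2 - 2*n - 15) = n*(n - 2)*(n + 3)^2*(n - 5)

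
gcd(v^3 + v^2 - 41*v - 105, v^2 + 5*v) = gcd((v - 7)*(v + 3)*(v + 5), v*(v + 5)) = v + 5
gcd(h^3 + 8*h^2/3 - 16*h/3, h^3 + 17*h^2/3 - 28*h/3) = h^2 - 4*h/3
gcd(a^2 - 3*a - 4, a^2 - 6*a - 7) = a + 1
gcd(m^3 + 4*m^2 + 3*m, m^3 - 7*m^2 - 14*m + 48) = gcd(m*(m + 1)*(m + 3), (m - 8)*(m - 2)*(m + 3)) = m + 3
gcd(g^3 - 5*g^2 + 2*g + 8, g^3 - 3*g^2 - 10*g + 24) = g^2 - 6*g + 8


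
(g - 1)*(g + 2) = g^2 + g - 2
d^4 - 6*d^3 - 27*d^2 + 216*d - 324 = (d - 6)*(d - 3)^2*(d + 6)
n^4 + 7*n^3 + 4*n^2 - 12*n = n*(n - 1)*(n + 2)*(n + 6)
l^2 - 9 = (l - 3)*(l + 3)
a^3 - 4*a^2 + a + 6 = (a - 3)*(a - 2)*(a + 1)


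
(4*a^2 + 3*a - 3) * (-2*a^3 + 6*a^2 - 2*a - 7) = -8*a^5 + 18*a^4 + 16*a^3 - 52*a^2 - 15*a + 21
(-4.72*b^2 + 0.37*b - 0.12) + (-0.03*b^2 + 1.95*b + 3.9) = -4.75*b^2 + 2.32*b + 3.78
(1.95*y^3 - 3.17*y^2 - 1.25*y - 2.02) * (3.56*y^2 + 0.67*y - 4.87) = 6.942*y^5 - 9.9787*y^4 - 16.0704*y^3 + 7.4092*y^2 + 4.7341*y + 9.8374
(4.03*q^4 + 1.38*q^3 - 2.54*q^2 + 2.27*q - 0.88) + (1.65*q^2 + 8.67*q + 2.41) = 4.03*q^4 + 1.38*q^3 - 0.89*q^2 + 10.94*q + 1.53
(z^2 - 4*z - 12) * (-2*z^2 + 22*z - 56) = -2*z^4 + 30*z^3 - 120*z^2 - 40*z + 672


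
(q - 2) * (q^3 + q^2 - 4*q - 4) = q^4 - q^3 - 6*q^2 + 4*q + 8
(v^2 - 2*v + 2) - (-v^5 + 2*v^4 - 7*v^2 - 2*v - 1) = v^5 - 2*v^4 + 8*v^2 + 3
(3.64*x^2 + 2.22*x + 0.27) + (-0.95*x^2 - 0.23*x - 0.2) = 2.69*x^2 + 1.99*x + 0.07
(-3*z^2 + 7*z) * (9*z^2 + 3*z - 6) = -27*z^4 + 54*z^3 + 39*z^2 - 42*z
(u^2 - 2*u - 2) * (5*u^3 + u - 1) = 5*u^5 - 10*u^4 - 9*u^3 - 3*u^2 + 2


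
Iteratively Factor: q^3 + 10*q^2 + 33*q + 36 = (q + 3)*(q^2 + 7*q + 12) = (q + 3)^2*(q + 4)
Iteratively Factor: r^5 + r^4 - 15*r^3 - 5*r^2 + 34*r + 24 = (r + 1)*(r^4 - 15*r^2 + 10*r + 24) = (r - 2)*(r + 1)*(r^3 + 2*r^2 - 11*r - 12) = (r - 3)*(r - 2)*(r + 1)*(r^2 + 5*r + 4) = (r - 3)*(r - 2)*(r + 1)^2*(r + 4)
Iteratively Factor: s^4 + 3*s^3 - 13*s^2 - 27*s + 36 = (s - 1)*(s^3 + 4*s^2 - 9*s - 36) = (s - 3)*(s - 1)*(s^2 + 7*s + 12) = (s - 3)*(s - 1)*(s + 3)*(s + 4)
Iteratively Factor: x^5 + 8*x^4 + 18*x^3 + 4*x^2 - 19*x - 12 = (x + 4)*(x^4 + 4*x^3 + 2*x^2 - 4*x - 3) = (x + 1)*(x + 4)*(x^3 + 3*x^2 - x - 3) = (x + 1)*(x + 3)*(x + 4)*(x^2 - 1) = (x - 1)*(x + 1)*(x + 3)*(x + 4)*(x + 1)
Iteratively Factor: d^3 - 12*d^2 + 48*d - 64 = (d - 4)*(d^2 - 8*d + 16) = (d - 4)^2*(d - 4)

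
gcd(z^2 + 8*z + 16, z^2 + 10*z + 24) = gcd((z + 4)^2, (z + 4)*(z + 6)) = z + 4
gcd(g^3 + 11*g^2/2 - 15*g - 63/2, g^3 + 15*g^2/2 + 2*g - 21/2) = g^2 + 17*g/2 + 21/2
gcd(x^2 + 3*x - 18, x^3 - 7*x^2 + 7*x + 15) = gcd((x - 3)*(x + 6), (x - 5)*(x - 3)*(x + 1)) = x - 3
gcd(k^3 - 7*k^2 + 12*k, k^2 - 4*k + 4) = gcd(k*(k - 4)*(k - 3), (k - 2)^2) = 1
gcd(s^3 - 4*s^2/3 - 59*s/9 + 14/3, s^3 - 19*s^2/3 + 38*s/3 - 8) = s - 3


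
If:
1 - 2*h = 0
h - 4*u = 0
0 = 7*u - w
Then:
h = 1/2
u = 1/8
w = 7/8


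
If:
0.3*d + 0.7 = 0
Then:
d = -2.33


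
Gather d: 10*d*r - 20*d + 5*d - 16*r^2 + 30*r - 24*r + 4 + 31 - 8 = d*(10*r - 15) - 16*r^2 + 6*r + 27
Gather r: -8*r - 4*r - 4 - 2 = -12*r - 6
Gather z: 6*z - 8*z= -2*z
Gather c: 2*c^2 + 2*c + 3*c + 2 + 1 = 2*c^2 + 5*c + 3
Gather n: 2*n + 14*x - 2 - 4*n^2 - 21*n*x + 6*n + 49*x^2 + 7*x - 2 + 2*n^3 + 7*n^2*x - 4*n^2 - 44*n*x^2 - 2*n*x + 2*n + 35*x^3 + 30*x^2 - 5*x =2*n^3 + n^2*(7*x - 8) + n*(-44*x^2 - 23*x + 10) + 35*x^3 + 79*x^2 + 16*x - 4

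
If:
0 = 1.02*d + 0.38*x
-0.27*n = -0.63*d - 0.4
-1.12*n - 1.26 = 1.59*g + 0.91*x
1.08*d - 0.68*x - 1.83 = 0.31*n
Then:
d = 1.05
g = -1.95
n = 3.93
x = -2.82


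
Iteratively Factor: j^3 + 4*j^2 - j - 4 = (j + 1)*(j^2 + 3*j - 4) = (j + 1)*(j + 4)*(j - 1)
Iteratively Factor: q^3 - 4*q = (q)*(q^2 - 4) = q*(q + 2)*(q - 2)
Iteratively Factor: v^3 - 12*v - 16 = (v + 2)*(v^2 - 2*v - 8) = (v + 2)^2*(v - 4)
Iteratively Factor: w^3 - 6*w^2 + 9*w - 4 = (w - 1)*(w^2 - 5*w + 4) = (w - 1)^2*(w - 4)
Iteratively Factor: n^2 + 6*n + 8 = (n + 4)*(n + 2)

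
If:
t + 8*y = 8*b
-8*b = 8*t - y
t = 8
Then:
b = -65/7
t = 8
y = -72/7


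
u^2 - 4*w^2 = (u - 2*w)*(u + 2*w)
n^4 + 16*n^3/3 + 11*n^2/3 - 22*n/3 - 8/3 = (n - 1)*(n + 1/3)*(n + 2)*(n + 4)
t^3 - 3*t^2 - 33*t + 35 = (t - 7)*(t - 1)*(t + 5)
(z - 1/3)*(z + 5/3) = z^2 + 4*z/3 - 5/9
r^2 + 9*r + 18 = (r + 3)*(r + 6)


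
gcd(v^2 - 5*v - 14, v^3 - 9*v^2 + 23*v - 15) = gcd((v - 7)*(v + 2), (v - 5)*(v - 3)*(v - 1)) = 1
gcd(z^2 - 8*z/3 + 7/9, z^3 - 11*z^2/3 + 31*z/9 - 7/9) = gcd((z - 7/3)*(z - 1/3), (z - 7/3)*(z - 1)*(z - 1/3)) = z^2 - 8*z/3 + 7/9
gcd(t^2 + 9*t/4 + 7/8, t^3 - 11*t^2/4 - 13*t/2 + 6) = 1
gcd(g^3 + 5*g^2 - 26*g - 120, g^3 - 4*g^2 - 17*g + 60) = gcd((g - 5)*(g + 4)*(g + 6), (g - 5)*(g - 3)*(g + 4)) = g^2 - g - 20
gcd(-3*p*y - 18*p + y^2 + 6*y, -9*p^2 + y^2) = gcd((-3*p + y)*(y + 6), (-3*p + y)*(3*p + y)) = -3*p + y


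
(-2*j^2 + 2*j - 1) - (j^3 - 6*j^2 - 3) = -j^3 + 4*j^2 + 2*j + 2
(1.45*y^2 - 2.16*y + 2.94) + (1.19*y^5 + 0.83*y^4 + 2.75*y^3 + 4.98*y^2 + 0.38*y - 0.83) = 1.19*y^5 + 0.83*y^4 + 2.75*y^3 + 6.43*y^2 - 1.78*y + 2.11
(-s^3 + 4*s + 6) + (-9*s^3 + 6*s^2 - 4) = -10*s^3 + 6*s^2 + 4*s + 2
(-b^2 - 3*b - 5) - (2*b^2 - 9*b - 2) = -3*b^2 + 6*b - 3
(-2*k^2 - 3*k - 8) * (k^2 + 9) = -2*k^4 - 3*k^3 - 26*k^2 - 27*k - 72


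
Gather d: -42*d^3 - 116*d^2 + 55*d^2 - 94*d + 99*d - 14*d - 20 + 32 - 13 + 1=-42*d^3 - 61*d^2 - 9*d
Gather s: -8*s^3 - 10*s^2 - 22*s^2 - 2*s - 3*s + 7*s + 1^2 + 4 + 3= -8*s^3 - 32*s^2 + 2*s + 8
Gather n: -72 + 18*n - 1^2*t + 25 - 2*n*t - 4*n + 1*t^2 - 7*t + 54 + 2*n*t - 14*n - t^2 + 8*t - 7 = 0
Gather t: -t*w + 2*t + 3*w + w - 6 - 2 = t*(2 - w) + 4*w - 8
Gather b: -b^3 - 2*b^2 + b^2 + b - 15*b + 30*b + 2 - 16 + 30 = -b^3 - b^2 + 16*b + 16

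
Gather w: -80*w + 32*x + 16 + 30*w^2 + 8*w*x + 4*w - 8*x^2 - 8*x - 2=30*w^2 + w*(8*x - 76) - 8*x^2 + 24*x + 14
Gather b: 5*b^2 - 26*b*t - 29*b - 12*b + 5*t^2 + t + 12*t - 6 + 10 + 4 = 5*b^2 + b*(-26*t - 41) + 5*t^2 + 13*t + 8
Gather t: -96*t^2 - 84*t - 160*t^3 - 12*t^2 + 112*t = -160*t^3 - 108*t^2 + 28*t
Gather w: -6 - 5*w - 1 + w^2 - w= w^2 - 6*w - 7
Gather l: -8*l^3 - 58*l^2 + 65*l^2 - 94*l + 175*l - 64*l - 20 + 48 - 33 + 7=-8*l^3 + 7*l^2 + 17*l + 2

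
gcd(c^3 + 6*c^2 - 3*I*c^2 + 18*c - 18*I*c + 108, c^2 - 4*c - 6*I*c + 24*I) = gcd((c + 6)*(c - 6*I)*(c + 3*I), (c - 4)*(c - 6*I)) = c - 6*I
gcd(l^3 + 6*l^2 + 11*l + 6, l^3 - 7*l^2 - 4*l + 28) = l + 2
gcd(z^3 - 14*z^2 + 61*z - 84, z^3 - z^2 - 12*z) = z - 4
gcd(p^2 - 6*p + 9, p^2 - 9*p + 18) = p - 3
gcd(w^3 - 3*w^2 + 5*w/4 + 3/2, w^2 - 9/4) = w - 3/2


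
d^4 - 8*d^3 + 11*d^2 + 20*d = d*(d - 5)*(d - 4)*(d + 1)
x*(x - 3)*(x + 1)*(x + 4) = x^4 + 2*x^3 - 11*x^2 - 12*x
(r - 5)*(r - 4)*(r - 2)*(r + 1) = r^4 - 10*r^3 + 27*r^2 - 2*r - 40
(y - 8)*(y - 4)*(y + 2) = y^3 - 10*y^2 + 8*y + 64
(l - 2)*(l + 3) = l^2 + l - 6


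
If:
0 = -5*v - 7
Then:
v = -7/5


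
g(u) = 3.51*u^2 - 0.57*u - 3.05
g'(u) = 7.02*u - 0.57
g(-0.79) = -0.41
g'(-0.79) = -6.12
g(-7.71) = 209.99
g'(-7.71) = -54.69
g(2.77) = 22.30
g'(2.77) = 18.88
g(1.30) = 2.14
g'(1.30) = 8.56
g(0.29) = -2.92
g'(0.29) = 1.47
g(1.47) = 3.70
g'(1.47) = 9.75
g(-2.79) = 25.86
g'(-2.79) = -20.16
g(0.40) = -2.72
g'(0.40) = 2.24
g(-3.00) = 30.25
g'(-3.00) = -21.63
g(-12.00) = 509.23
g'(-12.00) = -84.81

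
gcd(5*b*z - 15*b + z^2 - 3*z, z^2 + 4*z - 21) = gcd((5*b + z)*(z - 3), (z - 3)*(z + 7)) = z - 3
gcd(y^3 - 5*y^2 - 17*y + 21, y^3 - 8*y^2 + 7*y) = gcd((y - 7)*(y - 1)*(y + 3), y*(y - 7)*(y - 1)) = y^2 - 8*y + 7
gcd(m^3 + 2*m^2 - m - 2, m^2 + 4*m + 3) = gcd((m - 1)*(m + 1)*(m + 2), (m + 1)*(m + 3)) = m + 1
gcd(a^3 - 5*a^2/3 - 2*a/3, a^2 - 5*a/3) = a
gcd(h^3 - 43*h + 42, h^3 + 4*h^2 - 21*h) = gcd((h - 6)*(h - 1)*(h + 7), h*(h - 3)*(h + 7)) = h + 7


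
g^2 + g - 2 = (g - 1)*(g + 2)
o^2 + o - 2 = (o - 1)*(o + 2)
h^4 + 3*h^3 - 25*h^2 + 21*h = h*(h - 3)*(h - 1)*(h + 7)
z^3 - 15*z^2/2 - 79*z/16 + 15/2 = (z - 8)*(z - 3/4)*(z + 5/4)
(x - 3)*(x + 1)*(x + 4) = x^3 + 2*x^2 - 11*x - 12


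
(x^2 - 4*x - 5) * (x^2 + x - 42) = x^4 - 3*x^3 - 51*x^2 + 163*x + 210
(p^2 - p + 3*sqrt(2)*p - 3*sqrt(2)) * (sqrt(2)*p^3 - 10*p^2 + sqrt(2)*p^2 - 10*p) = sqrt(2)*p^5 - 4*p^4 - 31*sqrt(2)*p^3 + 4*p^2 + 30*sqrt(2)*p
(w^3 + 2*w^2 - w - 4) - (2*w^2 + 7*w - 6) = w^3 - 8*w + 2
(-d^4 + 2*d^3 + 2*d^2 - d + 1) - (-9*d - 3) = -d^4 + 2*d^3 + 2*d^2 + 8*d + 4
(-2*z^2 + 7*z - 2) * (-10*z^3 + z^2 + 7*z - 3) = 20*z^5 - 72*z^4 + 13*z^3 + 53*z^2 - 35*z + 6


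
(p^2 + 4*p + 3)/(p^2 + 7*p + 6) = (p + 3)/(p + 6)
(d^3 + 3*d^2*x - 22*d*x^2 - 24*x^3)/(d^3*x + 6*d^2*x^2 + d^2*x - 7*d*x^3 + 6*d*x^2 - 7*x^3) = (d^3 + 3*d^2*x - 22*d*x^2 - 24*x^3)/(x*(d^3 + 6*d^2*x + d^2 - 7*d*x^2 + 6*d*x - 7*x^2))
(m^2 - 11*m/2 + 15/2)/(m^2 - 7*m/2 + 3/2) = (2*m - 5)/(2*m - 1)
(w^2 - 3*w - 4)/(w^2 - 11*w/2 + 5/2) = 2*(w^2 - 3*w - 4)/(2*w^2 - 11*w + 5)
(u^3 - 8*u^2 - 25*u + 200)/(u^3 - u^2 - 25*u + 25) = (u - 8)/(u - 1)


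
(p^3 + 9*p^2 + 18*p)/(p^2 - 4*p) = (p^2 + 9*p + 18)/(p - 4)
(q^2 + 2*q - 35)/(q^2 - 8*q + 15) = (q + 7)/(q - 3)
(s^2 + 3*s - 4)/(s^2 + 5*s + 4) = (s - 1)/(s + 1)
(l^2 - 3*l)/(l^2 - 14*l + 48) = l*(l - 3)/(l^2 - 14*l + 48)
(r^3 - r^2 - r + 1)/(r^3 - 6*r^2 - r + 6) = (r - 1)/(r - 6)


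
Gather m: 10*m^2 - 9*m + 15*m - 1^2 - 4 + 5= 10*m^2 + 6*m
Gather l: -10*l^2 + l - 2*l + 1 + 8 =-10*l^2 - l + 9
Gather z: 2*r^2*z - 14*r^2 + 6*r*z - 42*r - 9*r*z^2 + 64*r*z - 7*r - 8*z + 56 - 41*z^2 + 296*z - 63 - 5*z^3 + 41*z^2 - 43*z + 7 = -14*r^2 - 9*r*z^2 - 49*r - 5*z^3 + z*(2*r^2 + 70*r + 245)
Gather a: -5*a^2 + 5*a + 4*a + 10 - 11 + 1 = -5*a^2 + 9*a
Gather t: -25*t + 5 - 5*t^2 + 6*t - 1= -5*t^2 - 19*t + 4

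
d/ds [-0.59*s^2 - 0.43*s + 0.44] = -1.18*s - 0.43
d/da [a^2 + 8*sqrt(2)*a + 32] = 2*a + 8*sqrt(2)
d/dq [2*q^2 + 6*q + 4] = 4*q + 6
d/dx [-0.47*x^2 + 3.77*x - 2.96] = 3.77 - 0.94*x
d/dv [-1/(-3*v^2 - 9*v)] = (-2*v - 3)/(3*v^2*(v + 3)^2)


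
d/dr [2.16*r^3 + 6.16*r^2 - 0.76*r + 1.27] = 6.48*r^2 + 12.32*r - 0.76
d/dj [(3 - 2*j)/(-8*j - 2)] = 7/(4*j + 1)^2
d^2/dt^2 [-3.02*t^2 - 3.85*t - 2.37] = -6.04000000000000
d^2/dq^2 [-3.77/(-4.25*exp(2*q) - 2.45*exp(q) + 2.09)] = (3.77*(8.5*exp(q) + 2.45)*(17.0*exp(q) + 4.9)*exp(q) - (64.09*exp(q) + 9.2365)*(4.25*exp(2*q) + 2.45*exp(q) - 2.09))*exp(q)/(4.25*exp(2*q) + 2.45*exp(q) - 2.09)^3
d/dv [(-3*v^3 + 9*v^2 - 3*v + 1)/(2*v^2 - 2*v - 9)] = (-6*v^4 + 12*v^3 + 69*v^2 - 166*v + 29)/(4*v^4 - 8*v^3 - 32*v^2 + 36*v + 81)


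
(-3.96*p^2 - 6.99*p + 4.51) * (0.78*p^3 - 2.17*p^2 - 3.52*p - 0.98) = -3.0888*p^5 + 3.141*p^4 + 32.6253*p^3 + 18.6989*p^2 - 9.025*p - 4.4198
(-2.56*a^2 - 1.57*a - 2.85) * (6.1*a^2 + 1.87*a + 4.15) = -15.616*a^4 - 14.3642*a^3 - 30.9449*a^2 - 11.845*a - 11.8275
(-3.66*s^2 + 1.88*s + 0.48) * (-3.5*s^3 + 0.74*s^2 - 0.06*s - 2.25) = 12.81*s^5 - 9.2884*s^4 - 0.0692*s^3 + 8.4774*s^2 - 4.2588*s - 1.08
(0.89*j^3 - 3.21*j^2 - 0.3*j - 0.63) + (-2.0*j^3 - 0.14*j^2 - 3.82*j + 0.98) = -1.11*j^3 - 3.35*j^2 - 4.12*j + 0.35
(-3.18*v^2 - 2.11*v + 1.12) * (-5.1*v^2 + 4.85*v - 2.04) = 16.218*v^4 - 4.662*v^3 - 9.4583*v^2 + 9.7364*v - 2.2848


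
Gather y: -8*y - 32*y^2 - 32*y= -32*y^2 - 40*y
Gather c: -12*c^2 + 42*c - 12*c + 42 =-12*c^2 + 30*c + 42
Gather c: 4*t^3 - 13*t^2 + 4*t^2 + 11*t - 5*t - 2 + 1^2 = 4*t^3 - 9*t^2 + 6*t - 1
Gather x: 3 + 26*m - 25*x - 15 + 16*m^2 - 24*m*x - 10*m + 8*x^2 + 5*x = 16*m^2 + 16*m + 8*x^2 + x*(-24*m - 20) - 12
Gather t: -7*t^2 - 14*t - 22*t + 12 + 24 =-7*t^2 - 36*t + 36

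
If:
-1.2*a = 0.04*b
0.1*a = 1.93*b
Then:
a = 0.00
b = 0.00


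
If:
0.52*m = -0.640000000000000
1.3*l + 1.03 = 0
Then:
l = -0.79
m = -1.23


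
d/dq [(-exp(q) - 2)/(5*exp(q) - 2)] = 12*exp(q)/(5*exp(q) - 2)^2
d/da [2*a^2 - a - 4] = 4*a - 1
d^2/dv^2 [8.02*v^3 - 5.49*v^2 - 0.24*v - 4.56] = 48.12*v - 10.98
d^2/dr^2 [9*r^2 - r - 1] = 18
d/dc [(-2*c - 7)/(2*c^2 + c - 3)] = (-4*c^2 - 2*c + (2*c + 7)*(4*c + 1) + 6)/(2*c^2 + c - 3)^2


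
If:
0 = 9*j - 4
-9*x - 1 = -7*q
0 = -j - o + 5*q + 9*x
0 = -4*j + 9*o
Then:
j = 4/9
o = 16/81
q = 133/972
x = -41/8748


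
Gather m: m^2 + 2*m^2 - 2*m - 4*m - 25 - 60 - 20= 3*m^2 - 6*m - 105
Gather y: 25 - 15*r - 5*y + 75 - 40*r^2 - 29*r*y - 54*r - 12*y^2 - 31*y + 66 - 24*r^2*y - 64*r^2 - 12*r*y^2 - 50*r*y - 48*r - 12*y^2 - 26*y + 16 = -104*r^2 - 117*r + y^2*(-12*r - 24) + y*(-24*r^2 - 79*r - 62) + 182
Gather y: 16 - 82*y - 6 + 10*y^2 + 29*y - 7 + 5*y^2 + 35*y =15*y^2 - 18*y + 3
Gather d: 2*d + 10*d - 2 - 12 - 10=12*d - 24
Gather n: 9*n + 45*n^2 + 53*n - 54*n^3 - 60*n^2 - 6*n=-54*n^3 - 15*n^2 + 56*n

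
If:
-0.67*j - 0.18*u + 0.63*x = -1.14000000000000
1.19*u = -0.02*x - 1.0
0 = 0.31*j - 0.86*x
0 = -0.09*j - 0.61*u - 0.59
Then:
No Solution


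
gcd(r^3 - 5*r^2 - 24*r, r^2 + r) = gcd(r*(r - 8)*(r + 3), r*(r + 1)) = r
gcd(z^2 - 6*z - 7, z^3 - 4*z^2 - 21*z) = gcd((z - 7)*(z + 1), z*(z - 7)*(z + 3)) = z - 7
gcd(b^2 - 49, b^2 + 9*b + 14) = b + 7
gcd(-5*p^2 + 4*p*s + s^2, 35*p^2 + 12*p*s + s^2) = 5*p + s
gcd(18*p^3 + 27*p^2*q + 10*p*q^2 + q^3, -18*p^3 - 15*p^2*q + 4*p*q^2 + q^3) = 6*p^2 + 7*p*q + q^2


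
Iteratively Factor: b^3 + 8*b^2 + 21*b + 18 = (b + 3)*(b^2 + 5*b + 6) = (b + 3)^2*(b + 2)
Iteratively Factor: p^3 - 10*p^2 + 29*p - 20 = (p - 5)*(p^2 - 5*p + 4) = (p - 5)*(p - 4)*(p - 1)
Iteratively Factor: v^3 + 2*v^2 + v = (v)*(v^2 + 2*v + 1) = v*(v + 1)*(v + 1)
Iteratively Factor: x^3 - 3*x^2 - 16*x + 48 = (x + 4)*(x^2 - 7*x + 12) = (x - 4)*(x + 4)*(x - 3)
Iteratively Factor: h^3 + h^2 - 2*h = (h)*(h^2 + h - 2) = h*(h + 2)*(h - 1)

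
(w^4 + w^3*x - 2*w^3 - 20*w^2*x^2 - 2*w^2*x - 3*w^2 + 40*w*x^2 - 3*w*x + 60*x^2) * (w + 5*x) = w^5 + 6*w^4*x - 2*w^4 - 15*w^3*x^2 - 12*w^3*x - 3*w^3 - 100*w^2*x^3 + 30*w^2*x^2 - 18*w^2*x + 200*w*x^3 + 45*w*x^2 + 300*x^3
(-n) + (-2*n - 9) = -3*n - 9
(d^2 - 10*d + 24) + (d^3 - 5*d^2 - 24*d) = d^3 - 4*d^2 - 34*d + 24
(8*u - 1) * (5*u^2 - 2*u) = 40*u^3 - 21*u^2 + 2*u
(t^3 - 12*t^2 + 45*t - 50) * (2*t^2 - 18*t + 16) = 2*t^5 - 42*t^4 + 322*t^3 - 1102*t^2 + 1620*t - 800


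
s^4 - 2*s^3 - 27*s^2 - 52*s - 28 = (s - 7)*(s + 1)*(s + 2)^2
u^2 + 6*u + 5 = (u + 1)*(u + 5)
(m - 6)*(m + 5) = m^2 - m - 30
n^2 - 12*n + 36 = (n - 6)^2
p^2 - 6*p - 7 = (p - 7)*(p + 1)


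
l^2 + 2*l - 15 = (l - 3)*(l + 5)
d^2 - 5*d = d*(d - 5)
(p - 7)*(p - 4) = p^2 - 11*p + 28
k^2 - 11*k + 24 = (k - 8)*(k - 3)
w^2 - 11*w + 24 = (w - 8)*(w - 3)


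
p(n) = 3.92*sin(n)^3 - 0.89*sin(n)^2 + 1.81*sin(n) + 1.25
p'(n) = 11.76*sin(n)^2*cos(n) - 1.78*sin(n)*cos(n) + 1.81*cos(n)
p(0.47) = 2.25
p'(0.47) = 3.05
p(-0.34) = 0.40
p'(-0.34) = 3.50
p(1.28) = 5.61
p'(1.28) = 3.12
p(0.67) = 2.97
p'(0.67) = 4.11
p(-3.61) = 2.25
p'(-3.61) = -3.04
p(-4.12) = 4.38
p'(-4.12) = -4.71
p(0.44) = 2.16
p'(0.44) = 2.88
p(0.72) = 3.18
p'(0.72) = 4.32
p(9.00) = 2.12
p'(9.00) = -2.80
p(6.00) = 0.59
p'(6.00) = 3.10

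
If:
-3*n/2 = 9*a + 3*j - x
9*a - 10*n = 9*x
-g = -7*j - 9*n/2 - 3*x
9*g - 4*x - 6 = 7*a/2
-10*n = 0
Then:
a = -4/99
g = 188/297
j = 32/297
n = 0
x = -4/99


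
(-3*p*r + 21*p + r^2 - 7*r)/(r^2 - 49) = (-3*p + r)/(r + 7)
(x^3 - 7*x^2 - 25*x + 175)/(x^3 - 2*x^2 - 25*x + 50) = (x - 7)/(x - 2)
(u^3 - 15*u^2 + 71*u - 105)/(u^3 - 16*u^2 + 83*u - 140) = (u - 3)/(u - 4)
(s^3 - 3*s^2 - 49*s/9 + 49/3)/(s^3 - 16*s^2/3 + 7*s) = (s + 7/3)/s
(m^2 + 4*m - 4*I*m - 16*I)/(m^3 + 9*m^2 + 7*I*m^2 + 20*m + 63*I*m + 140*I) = (m - 4*I)/(m^2 + m*(5 + 7*I) + 35*I)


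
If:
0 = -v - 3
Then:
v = -3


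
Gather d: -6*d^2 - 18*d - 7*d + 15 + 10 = -6*d^2 - 25*d + 25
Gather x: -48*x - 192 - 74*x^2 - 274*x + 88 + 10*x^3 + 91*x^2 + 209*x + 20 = 10*x^3 + 17*x^2 - 113*x - 84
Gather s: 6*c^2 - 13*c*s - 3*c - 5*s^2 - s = 6*c^2 - 3*c - 5*s^2 + s*(-13*c - 1)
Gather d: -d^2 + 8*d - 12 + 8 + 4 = -d^2 + 8*d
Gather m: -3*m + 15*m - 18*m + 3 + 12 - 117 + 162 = 60 - 6*m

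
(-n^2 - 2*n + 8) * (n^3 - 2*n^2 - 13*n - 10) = -n^5 + 25*n^3 + 20*n^2 - 84*n - 80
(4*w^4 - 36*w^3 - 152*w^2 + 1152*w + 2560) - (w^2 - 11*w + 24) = 4*w^4 - 36*w^3 - 153*w^2 + 1163*w + 2536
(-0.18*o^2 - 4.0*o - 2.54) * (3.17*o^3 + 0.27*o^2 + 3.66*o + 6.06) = -0.5706*o^5 - 12.7286*o^4 - 9.7906*o^3 - 16.4166*o^2 - 33.5364*o - 15.3924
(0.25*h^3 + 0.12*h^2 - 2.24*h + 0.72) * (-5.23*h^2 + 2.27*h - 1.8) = -1.3075*h^5 - 0.0601*h^4 + 11.5376*h^3 - 9.0664*h^2 + 5.6664*h - 1.296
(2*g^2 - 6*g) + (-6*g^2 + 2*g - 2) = -4*g^2 - 4*g - 2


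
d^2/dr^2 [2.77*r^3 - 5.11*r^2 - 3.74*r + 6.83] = 16.62*r - 10.22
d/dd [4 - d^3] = -3*d^2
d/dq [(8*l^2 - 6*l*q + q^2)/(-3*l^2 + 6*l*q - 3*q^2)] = 2*l*(5*l - 2*q)/(3*(-l^3 + 3*l^2*q - 3*l*q^2 + q^3))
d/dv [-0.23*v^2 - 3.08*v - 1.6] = -0.46*v - 3.08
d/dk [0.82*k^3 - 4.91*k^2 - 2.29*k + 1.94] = 2.46*k^2 - 9.82*k - 2.29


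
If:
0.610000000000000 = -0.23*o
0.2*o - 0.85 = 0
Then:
No Solution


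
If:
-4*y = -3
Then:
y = 3/4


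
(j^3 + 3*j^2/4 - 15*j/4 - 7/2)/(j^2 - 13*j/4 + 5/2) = (4*j^2 + 11*j + 7)/(4*j - 5)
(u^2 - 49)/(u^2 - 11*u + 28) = (u + 7)/(u - 4)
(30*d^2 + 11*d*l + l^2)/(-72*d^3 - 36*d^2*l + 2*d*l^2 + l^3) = (-5*d - l)/(12*d^2 + 4*d*l - l^2)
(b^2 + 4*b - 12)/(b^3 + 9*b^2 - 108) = (b - 2)/(b^2 + 3*b - 18)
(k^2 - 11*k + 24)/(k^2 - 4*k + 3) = (k - 8)/(k - 1)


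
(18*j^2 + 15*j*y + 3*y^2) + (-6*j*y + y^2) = 18*j^2 + 9*j*y + 4*y^2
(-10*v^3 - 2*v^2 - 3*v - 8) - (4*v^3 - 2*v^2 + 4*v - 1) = -14*v^3 - 7*v - 7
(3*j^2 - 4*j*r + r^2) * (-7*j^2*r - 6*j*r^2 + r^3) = -21*j^4*r + 10*j^3*r^2 + 20*j^2*r^3 - 10*j*r^4 + r^5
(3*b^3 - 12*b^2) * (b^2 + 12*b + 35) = 3*b^5 + 24*b^4 - 39*b^3 - 420*b^2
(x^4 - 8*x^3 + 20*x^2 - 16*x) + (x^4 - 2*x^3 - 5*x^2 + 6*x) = 2*x^4 - 10*x^3 + 15*x^2 - 10*x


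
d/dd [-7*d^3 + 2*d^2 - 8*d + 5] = -21*d^2 + 4*d - 8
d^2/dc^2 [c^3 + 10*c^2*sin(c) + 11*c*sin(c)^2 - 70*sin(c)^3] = -10*c^2*sin(c) + 40*c*cos(c) + 22*c*cos(2*c) + 6*c + 145*sin(c)/2 + 22*sin(2*c) - 315*sin(3*c)/2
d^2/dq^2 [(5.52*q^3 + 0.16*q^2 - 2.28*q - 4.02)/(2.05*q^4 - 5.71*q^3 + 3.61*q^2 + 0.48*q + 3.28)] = (46.3956000000001*q^9 + 4.03439999999955*q^8 - 371.32224*q^7 + 248.725895999999*q^6 + 62.5108679999996*q^5 - 595.466915999999*q^4 + 1457.921048*q^3 - 395.503404*q^2 + 24.76656*q + 103.969568)/(8.615125*q^12 - 71.988825*q^11 + 246.02829*q^10 - 433.658941*q^9 + 440.890578*q^8 - 385.340769*q^7 + 455.563297*q^6 - 371.481216*q^5 + 142.956312*q^4 - 150.079296*q^3 + 118.780608*q^2 + 15.492096*q + 35.287552)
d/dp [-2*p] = -2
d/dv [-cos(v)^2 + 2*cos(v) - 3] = 2*(cos(v) - 1)*sin(v)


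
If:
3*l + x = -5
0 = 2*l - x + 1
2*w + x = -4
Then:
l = -6/5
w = -13/10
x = -7/5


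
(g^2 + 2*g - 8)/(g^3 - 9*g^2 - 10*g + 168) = (g - 2)/(g^2 - 13*g + 42)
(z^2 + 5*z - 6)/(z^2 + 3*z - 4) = (z + 6)/(z + 4)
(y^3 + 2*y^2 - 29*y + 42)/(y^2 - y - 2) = (y^2 + 4*y - 21)/(y + 1)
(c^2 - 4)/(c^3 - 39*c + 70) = (c + 2)/(c^2 + 2*c - 35)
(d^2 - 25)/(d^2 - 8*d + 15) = (d + 5)/(d - 3)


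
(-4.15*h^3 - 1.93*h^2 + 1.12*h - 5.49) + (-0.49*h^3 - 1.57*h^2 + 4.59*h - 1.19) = -4.64*h^3 - 3.5*h^2 + 5.71*h - 6.68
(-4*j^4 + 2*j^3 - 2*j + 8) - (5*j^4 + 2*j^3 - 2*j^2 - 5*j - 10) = -9*j^4 + 2*j^2 + 3*j + 18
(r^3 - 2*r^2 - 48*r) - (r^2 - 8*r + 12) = r^3 - 3*r^2 - 40*r - 12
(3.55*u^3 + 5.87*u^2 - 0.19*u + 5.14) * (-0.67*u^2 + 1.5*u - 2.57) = -2.3785*u^5 + 1.3921*u^4 - 0.191199999999998*u^3 - 18.8147*u^2 + 8.1983*u - 13.2098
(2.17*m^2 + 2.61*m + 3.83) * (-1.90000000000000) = -4.123*m^2 - 4.959*m - 7.277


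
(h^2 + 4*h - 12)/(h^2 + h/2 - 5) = 2*(h + 6)/(2*h + 5)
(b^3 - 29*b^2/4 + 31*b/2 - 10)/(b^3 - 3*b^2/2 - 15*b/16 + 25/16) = 4*(b^2 - 6*b + 8)/(4*b^2 - b - 5)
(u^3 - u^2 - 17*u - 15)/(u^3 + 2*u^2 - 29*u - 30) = (u + 3)/(u + 6)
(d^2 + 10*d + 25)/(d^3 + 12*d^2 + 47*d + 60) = (d + 5)/(d^2 + 7*d + 12)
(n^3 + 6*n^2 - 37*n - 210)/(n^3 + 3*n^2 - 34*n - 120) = (n + 7)/(n + 4)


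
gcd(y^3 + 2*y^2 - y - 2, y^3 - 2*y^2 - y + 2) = y^2 - 1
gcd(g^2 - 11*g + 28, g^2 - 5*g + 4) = g - 4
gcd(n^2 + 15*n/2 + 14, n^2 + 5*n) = 1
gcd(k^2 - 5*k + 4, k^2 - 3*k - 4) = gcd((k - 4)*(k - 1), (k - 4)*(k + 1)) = k - 4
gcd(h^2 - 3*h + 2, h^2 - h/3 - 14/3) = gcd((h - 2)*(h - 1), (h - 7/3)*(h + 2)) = 1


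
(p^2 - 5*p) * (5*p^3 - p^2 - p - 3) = 5*p^5 - 26*p^4 + 4*p^3 + 2*p^2 + 15*p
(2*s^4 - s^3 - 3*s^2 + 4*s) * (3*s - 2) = 6*s^5 - 7*s^4 - 7*s^3 + 18*s^2 - 8*s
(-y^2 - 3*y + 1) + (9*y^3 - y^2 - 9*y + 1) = 9*y^3 - 2*y^2 - 12*y + 2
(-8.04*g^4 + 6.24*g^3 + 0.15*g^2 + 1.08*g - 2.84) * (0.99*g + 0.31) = -7.9596*g^5 + 3.6852*g^4 + 2.0829*g^3 + 1.1157*g^2 - 2.4768*g - 0.8804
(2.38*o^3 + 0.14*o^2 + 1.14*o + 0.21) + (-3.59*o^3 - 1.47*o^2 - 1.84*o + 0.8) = -1.21*o^3 - 1.33*o^2 - 0.7*o + 1.01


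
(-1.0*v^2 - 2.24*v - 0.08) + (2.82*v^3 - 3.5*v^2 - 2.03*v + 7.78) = 2.82*v^3 - 4.5*v^2 - 4.27*v + 7.7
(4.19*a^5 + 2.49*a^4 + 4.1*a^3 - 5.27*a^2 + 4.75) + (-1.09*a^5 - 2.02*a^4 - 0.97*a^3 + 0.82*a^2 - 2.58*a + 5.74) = 3.1*a^5 + 0.47*a^4 + 3.13*a^3 - 4.45*a^2 - 2.58*a + 10.49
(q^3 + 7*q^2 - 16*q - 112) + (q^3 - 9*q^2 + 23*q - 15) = 2*q^3 - 2*q^2 + 7*q - 127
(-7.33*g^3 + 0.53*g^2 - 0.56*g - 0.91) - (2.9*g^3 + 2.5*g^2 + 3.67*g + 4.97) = -10.23*g^3 - 1.97*g^2 - 4.23*g - 5.88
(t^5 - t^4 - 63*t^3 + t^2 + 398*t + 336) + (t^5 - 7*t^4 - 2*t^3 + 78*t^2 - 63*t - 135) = 2*t^5 - 8*t^4 - 65*t^3 + 79*t^2 + 335*t + 201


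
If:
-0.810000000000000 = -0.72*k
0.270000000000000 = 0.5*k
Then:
No Solution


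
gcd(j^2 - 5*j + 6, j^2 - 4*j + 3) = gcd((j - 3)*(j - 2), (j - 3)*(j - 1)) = j - 3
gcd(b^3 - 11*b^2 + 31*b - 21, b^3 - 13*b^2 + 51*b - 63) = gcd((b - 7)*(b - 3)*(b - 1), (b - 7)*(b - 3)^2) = b^2 - 10*b + 21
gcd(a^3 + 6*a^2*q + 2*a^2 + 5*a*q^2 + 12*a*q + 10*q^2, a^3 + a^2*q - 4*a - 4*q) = a^2 + a*q + 2*a + 2*q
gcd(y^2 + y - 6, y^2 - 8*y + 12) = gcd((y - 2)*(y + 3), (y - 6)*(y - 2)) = y - 2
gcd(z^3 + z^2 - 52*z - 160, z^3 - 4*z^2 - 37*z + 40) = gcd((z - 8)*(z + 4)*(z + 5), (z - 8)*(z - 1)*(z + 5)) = z^2 - 3*z - 40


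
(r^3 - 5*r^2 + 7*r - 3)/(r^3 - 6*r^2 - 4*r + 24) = (r^3 - 5*r^2 + 7*r - 3)/(r^3 - 6*r^2 - 4*r + 24)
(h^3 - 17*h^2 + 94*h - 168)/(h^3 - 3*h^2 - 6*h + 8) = (h^2 - 13*h + 42)/(h^2 + h - 2)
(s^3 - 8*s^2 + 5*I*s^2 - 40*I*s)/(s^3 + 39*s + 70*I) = s*(s - 8)/(s^2 - 5*I*s + 14)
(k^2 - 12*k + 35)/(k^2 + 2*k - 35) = (k - 7)/(k + 7)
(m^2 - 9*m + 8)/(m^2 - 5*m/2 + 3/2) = 2*(m - 8)/(2*m - 3)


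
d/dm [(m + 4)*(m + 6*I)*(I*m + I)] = 3*I*m^2 + m*(-12 + 10*I) - 30 + 4*I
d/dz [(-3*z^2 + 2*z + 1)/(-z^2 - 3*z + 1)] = (11*z^2 - 4*z + 5)/(z^4 + 6*z^3 + 7*z^2 - 6*z + 1)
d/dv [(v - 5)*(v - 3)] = 2*v - 8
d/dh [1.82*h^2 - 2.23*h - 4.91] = 3.64*h - 2.23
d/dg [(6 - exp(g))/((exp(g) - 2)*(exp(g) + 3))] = (exp(g) - 12)*exp(2*g)/(exp(4*g) + 2*exp(3*g) - 11*exp(2*g) - 12*exp(g) + 36)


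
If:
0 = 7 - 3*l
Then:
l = 7/3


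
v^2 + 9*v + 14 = (v + 2)*(v + 7)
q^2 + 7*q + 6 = (q + 1)*(q + 6)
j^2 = j^2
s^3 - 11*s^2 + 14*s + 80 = (s - 8)*(s - 5)*(s + 2)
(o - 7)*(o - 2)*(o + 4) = o^3 - 5*o^2 - 22*o + 56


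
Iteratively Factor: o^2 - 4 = (o + 2)*(o - 2)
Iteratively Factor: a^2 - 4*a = (a)*(a - 4)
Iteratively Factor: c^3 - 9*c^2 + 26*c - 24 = (c - 2)*(c^2 - 7*c + 12) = (c - 4)*(c - 2)*(c - 3)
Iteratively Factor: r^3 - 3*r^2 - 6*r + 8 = (r - 4)*(r^2 + r - 2) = (r - 4)*(r - 1)*(r + 2)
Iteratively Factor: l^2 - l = (l)*(l - 1)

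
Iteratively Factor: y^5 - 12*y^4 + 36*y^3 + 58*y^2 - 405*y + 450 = (y - 5)*(y^4 - 7*y^3 + y^2 + 63*y - 90) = (y - 5)*(y - 2)*(y^3 - 5*y^2 - 9*y + 45) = (y - 5)*(y - 3)*(y - 2)*(y^2 - 2*y - 15) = (y - 5)*(y - 3)*(y - 2)*(y + 3)*(y - 5)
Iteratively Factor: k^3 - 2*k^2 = (k - 2)*(k^2) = k*(k - 2)*(k)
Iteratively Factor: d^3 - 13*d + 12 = (d - 3)*(d^2 + 3*d - 4) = (d - 3)*(d - 1)*(d + 4)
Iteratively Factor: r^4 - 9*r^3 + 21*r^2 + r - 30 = (r - 2)*(r^3 - 7*r^2 + 7*r + 15) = (r - 3)*(r - 2)*(r^2 - 4*r - 5) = (r - 5)*(r - 3)*(r - 2)*(r + 1)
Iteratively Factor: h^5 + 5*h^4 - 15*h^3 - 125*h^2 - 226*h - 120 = (h + 2)*(h^4 + 3*h^3 - 21*h^2 - 83*h - 60) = (h + 2)*(h + 3)*(h^3 - 21*h - 20) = (h - 5)*(h + 2)*(h + 3)*(h^2 + 5*h + 4) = (h - 5)*(h + 2)*(h + 3)*(h + 4)*(h + 1)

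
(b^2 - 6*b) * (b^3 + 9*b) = b^5 - 6*b^4 + 9*b^3 - 54*b^2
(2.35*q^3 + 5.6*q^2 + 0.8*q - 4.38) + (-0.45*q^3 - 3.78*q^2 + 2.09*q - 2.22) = 1.9*q^3 + 1.82*q^2 + 2.89*q - 6.6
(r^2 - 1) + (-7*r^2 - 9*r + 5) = -6*r^2 - 9*r + 4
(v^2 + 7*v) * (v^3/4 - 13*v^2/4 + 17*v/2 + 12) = v^5/4 - 3*v^4/2 - 57*v^3/4 + 143*v^2/2 + 84*v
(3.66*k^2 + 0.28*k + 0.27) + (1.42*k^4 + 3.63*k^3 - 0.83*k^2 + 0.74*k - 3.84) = 1.42*k^4 + 3.63*k^3 + 2.83*k^2 + 1.02*k - 3.57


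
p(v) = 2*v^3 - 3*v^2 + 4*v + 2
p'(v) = 6*v^2 - 6*v + 4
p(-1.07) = -8.16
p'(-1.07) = 17.29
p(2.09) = 15.51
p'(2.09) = 17.67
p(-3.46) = -130.60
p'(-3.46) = 96.59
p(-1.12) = -9.05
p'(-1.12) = 18.25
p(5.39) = 249.59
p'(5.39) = 145.97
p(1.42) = 7.36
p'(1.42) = 7.58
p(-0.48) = -0.83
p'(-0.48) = 8.26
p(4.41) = 132.83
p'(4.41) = 94.23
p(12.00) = 3074.00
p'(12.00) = 796.00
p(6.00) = 350.00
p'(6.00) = 184.00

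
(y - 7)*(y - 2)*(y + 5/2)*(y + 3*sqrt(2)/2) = y^4 - 13*y^3/2 + 3*sqrt(2)*y^3/2 - 39*sqrt(2)*y^2/4 - 17*y^2/2 - 51*sqrt(2)*y/4 + 35*y + 105*sqrt(2)/2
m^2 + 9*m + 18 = (m + 3)*(m + 6)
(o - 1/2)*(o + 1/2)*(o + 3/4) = o^3 + 3*o^2/4 - o/4 - 3/16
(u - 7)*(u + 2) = u^2 - 5*u - 14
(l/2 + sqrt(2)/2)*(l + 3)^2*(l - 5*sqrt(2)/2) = l^4/2 - 3*sqrt(2)*l^3/4 + 3*l^3 - 9*sqrt(2)*l^2/2 + 2*l^2 - 15*l - 27*sqrt(2)*l/4 - 45/2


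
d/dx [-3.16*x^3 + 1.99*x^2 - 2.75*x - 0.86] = -9.48*x^2 + 3.98*x - 2.75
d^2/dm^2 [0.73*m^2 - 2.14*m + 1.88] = 1.46000000000000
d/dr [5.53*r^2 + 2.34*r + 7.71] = 11.06*r + 2.34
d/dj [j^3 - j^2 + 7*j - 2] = 3*j^2 - 2*j + 7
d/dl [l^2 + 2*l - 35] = 2*l + 2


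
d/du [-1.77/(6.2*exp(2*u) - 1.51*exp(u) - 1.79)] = (21.948*exp(u) - 2.6727)*exp(u)/(-6.2*exp(2*u) + 1.51*exp(u) + 1.79)^2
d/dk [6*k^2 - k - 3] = 12*k - 1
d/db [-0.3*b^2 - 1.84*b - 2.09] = -0.6*b - 1.84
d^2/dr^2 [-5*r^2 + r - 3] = -10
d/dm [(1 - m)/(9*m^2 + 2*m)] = (9*m^2 - 18*m - 2)/(m^2*(81*m^2 + 36*m + 4))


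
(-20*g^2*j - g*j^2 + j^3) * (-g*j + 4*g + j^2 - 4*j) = 20*g^3*j^2 - 80*g^3*j - 19*g^2*j^3 + 76*g^2*j^2 - 2*g*j^4 + 8*g*j^3 + j^5 - 4*j^4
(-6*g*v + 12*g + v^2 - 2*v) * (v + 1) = -6*g*v^2 + 6*g*v + 12*g + v^3 - v^2 - 2*v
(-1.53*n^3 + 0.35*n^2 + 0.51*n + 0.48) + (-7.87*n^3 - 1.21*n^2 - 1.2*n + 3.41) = -9.4*n^3 - 0.86*n^2 - 0.69*n + 3.89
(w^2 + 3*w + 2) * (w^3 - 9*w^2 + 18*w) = w^5 - 6*w^4 - 7*w^3 + 36*w^2 + 36*w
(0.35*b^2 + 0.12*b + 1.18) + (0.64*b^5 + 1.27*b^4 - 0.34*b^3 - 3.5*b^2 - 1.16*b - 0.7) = 0.64*b^5 + 1.27*b^4 - 0.34*b^3 - 3.15*b^2 - 1.04*b + 0.48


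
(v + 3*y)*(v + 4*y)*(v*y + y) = v^3*y + 7*v^2*y^2 + v^2*y + 12*v*y^3 + 7*v*y^2 + 12*y^3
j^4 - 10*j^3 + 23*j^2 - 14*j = j*(j - 7)*(j - 2)*(j - 1)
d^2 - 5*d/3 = d*(d - 5/3)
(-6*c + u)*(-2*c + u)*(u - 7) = 12*c^2*u - 84*c^2 - 8*c*u^2 + 56*c*u + u^3 - 7*u^2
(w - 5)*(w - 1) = w^2 - 6*w + 5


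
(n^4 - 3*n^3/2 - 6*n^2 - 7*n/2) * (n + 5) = n^5 + 7*n^4/2 - 27*n^3/2 - 67*n^2/2 - 35*n/2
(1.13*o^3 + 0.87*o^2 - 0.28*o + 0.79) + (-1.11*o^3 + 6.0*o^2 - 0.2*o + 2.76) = 0.0199999999999998*o^3 + 6.87*o^2 - 0.48*o + 3.55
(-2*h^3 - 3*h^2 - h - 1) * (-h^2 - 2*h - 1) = 2*h^5 + 7*h^4 + 9*h^3 + 6*h^2 + 3*h + 1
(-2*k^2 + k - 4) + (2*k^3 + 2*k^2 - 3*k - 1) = 2*k^3 - 2*k - 5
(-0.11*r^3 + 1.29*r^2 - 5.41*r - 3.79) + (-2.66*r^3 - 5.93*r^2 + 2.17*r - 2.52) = -2.77*r^3 - 4.64*r^2 - 3.24*r - 6.31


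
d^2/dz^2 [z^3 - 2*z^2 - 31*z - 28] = 6*z - 4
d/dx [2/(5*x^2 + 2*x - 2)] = 4*(-5*x - 1)/(5*x^2 + 2*x - 2)^2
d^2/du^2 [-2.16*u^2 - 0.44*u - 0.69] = -4.32000000000000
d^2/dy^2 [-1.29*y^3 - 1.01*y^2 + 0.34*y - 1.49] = -7.74*y - 2.02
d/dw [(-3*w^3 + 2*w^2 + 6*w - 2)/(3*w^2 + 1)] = (-9*w^4 - 27*w^2 + 16*w + 6)/(9*w^4 + 6*w^2 + 1)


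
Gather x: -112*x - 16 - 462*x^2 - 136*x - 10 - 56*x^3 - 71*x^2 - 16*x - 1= -56*x^3 - 533*x^2 - 264*x - 27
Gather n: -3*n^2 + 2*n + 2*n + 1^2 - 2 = -3*n^2 + 4*n - 1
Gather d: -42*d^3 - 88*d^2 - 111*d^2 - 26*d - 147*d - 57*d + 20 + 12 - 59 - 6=-42*d^3 - 199*d^2 - 230*d - 33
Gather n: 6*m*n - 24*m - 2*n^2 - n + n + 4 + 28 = 6*m*n - 24*m - 2*n^2 + 32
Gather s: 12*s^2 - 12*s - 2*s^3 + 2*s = -2*s^3 + 12*s^2 - 10*s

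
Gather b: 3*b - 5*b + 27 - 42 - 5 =-2*b - 20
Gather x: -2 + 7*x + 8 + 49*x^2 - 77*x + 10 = 49*x^2 - 70*x + 16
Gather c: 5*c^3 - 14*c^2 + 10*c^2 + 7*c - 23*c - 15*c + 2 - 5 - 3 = 5*c^3 - 4*c^2 - 31*c - 6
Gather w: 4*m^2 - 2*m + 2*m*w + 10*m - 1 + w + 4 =4*m^2 + 8*m + w*(2*m + 1) + 3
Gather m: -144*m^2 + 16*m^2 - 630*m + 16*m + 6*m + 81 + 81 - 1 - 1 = -128*m^2 - 608*m + 160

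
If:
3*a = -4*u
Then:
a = -4*u/3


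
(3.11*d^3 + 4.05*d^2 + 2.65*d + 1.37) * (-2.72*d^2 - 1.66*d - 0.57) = -8.4592*d^5 - 16.1786*d^4 - 15.7037*d^3 - 10.4339*d^2 - 3.7847*d - 0.7809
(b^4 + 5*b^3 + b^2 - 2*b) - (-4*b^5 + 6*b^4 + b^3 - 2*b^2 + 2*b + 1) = 4*b^5 - 5*b^4 + 4*b^3 + 3*b^2 - 4*b - 1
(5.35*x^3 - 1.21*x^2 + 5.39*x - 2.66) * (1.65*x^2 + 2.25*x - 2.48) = 8.8275*x^5 + 10.041*x^4 - 7.097*x^3 + 10.7393*x^2 - 19.3522*x + 6.5968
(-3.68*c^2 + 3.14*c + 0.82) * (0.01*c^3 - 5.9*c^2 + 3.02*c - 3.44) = -0.0368*c^5 + 21.7434*c^4 - 29.6314*c^3 + 17.304*c^2 - 8.3252*c - 2.8208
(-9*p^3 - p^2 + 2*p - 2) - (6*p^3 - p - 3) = -15*p^3 - p^2 + 3*p + 1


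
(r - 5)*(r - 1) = r^2 - 6*r + 5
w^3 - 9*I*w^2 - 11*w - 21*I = (w - 7*I)*(w - 3*I)*(w + I)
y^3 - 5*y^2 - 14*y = y*(y - 7)*(y + 2)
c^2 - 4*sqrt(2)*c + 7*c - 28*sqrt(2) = (c + 7)*(c - 4*sqrt(2))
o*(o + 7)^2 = o^3 + 14*o^2 + 49*o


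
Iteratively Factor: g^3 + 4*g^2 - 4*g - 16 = (g + 2)*(g^2 + 2*g - 8) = (g + 2)*(g + 4)*(g - 2)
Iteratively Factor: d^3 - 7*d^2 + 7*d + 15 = (d - 5)*(d^2 - 2*d - 3) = (d - 5)*(d + 1)*(d - 3)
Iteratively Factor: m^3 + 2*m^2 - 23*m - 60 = (m + 4)*(m^2 - 2*m - 15) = (m + 3)*(m + 4)*(m - 5)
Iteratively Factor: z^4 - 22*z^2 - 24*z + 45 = (z - 5)*(z^3 + 5*z^2 + 3*z - 9) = (z - 5)*(z - 1)*(z^2 + 6*z + 9) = (z - 5)*(z - 1)*(z + 3)*(z + 3)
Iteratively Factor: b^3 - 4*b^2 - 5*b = (b)*(b^2 - 4*b - 5) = b*(b + 1)*(b - 5)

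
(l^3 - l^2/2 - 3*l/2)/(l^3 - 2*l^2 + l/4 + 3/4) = 2*l*(l + 1)/(2*l^2 - l - 1)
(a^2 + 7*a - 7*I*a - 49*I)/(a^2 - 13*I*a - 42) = (a + 7)/(a - 6*I)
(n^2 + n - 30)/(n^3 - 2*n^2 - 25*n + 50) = (n + 6)/(n^2 + 3*n - 10)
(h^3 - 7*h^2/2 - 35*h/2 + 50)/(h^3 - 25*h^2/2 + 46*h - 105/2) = (h^2 - h - 20)/(h^2 - 10*h + 21)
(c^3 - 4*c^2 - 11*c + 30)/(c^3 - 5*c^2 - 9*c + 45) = (c - 2)/(c - 3)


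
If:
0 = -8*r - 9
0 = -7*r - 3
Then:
No Solution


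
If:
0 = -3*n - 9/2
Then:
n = -3/2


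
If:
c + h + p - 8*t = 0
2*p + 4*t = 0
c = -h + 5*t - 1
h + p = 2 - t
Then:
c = -19/5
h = 9/5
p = 2/5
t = -1/5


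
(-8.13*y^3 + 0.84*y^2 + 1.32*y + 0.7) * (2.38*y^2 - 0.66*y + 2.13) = -19.3494*y^5 + 7.365*y^4 - 14.7297*y^3 + 2.584*y^2 + 2.3496*y + 1.491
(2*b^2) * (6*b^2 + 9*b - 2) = 12*b^4 + 18*b^3 - 4*b^2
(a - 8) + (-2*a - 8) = -a - 16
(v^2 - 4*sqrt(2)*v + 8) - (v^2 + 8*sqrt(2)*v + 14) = -12*sqrt(2)*v - 6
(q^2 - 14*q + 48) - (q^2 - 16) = 64 - 14*q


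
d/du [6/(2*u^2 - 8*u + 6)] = 6*(2 - u)/(u^2 - 4*u + 3)^2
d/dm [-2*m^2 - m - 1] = -4*m - 1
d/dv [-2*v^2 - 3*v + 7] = -4*v - 3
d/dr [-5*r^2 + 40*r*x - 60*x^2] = -10*r + 40*x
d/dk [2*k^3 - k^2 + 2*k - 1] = 6*k^2 - 2*k + 2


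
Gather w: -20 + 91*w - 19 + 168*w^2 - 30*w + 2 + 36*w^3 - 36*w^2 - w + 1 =36*w^3 + 132*w^2 + 60*w - 36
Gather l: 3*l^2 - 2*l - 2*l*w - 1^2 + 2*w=3*l^2 + l*(-2*w - 2) + 2*w - 1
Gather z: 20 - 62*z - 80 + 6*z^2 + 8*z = 6*z^2 - 54*z - 60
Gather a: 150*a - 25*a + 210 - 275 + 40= 125*a - 25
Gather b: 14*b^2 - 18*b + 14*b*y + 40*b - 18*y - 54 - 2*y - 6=14*b^2 + b*(14*y + 22) - 20*y - 60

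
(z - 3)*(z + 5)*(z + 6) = z^3 + 8*z^2 - 3*z - 90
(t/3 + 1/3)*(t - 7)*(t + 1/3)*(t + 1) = t^4/3 - 14*t^3/9 - 44*t^2/9 - 34*t/9 - 7/9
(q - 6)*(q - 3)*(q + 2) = q^3 - 7*q^2 + 36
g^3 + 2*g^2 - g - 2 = (g - 1)*(g + 1)*(g + 2)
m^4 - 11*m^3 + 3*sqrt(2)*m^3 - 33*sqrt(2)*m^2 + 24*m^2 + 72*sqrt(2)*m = m*(m - 8)*(m - 3)*(m + 3*sqrt(2))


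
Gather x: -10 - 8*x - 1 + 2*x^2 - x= 2*x^2 - 9*x - 11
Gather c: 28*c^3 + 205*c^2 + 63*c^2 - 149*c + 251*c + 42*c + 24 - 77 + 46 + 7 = 28*c^3 + 268*c^2 + 144*c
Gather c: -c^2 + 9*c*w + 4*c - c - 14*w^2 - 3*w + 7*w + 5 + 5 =-c^2 + c*(9*w + 3) - 14*w^2 + 4*w + 10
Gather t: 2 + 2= 4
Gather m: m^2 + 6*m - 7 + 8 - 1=m^2 + 6*m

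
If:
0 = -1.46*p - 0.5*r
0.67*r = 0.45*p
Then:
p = 0.00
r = 0.00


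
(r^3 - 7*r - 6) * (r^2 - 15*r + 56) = r^5 - 15*r^4 + 49*r^3 + 99*r^2 - 302*r - 336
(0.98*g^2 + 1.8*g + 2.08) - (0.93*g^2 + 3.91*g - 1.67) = 0.0499999999999999*g^2 - 2.11*g + 3.75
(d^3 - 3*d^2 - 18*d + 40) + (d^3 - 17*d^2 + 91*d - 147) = 2*d^3 - 20*d^2 + 73*d - 107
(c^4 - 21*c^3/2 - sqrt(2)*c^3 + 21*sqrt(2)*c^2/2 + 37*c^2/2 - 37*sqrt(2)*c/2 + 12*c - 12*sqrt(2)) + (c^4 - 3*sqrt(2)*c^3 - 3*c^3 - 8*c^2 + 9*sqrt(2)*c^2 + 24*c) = 2*c^4 - 27*c^3/2 - 4*sqrt(2)*c^3 + 21*c^2/2 + 39*sqrt(2)*c^2/2 - 37*sqrt(2)*c/2 + 36*c - 12*sqrt(2)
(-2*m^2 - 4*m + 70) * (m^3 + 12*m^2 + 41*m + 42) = -2*m^5 - 28*m^4 - 60*m^3 + 592*m^2 + 2702*m + 2940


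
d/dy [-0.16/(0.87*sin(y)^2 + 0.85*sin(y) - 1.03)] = (0.2784*sin(y) + 0.136)*cos(y)/(0.87*sin(y)^2 + 0.85*sin(y) - 1.03)^2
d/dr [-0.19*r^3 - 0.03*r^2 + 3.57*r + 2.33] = -0.57*r^2 - 0.06*r + 3.57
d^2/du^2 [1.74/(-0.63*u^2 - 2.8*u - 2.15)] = (1.381212*u^2 + 6.13872*u - 1.74*(1.26*u + 2.8)*(2.52*u + 5.6) + 4.71366)/(0.63*u^2 + 2.8*u + 2.15)^3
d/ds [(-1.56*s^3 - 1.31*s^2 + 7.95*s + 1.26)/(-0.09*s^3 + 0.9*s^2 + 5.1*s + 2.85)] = (-5.55111512312578e-17*s^5 - 1.5219*s^4 - 14.481*s^3 - 26.8338*s^2 - 9.735*s + 16.2315)/(0.0081*s^6 - 0.162*s^5 - 0.108*s^4 + 8.667*s^3 + 31.14*s^2 + 29.07*s + 8.1225)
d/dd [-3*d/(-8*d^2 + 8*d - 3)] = 3*(3 - 8*d^2)/(64*d^4 - 128*d^3 + 112*d^2 - 48*d + 9)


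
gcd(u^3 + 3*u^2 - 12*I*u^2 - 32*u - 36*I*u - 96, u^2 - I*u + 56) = u - 8*I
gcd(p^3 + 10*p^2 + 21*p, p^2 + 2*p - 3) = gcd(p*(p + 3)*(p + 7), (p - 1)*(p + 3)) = p + 3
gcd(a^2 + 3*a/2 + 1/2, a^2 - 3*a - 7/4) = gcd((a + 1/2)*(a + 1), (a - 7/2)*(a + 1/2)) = a + 1/2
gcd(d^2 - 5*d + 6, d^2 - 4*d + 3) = d - 3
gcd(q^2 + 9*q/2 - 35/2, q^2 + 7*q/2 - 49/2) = q + 7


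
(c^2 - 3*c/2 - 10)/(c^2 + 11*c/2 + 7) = (2*c^2 - 3*c - 20)/(2*c^2 + 11*c + 14)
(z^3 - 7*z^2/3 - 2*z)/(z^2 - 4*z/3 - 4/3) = z*(z - 3)/(z - 2)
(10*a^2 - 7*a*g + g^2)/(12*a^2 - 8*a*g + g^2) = (5*a - g)/(6*a - g)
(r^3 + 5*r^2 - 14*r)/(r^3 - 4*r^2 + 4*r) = (r + 7)/(r - 2)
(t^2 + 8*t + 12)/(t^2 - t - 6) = (t + 6)/(t - 3)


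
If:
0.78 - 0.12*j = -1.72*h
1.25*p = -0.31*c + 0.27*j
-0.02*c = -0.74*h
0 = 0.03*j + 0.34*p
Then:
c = 15.20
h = 0.41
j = 12.39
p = -1.09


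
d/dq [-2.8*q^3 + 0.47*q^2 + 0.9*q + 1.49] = -8.4*q^2 + 0.94*q + 0.9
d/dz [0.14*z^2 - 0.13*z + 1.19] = 0.28*z - 0.13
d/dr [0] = 0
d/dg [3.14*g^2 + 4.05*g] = 6.28*g + 4.05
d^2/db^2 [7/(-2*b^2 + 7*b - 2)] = 14*(4*b^2 - 14*b - (4*b - 7)^2 + 4)/(2*b^2 - 7*b + 2)^3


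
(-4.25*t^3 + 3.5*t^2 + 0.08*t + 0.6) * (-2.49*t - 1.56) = 10.5825*t^4 - 2.085*t^3 - 5.6592*t^2 - 1.6188*t - 0.936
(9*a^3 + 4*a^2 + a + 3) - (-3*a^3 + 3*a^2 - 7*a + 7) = 12*a^3 + a^2 + 8*a - 4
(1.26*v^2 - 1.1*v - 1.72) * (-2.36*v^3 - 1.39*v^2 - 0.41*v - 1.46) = -2.9736*v^5 + 0.8446*v^4 + 5.0716*v^3 + 1.0022*v^2 + 2.3112*v + 2.5112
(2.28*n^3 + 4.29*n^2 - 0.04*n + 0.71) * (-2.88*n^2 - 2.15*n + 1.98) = -6.5664*n^5 - 17.2572*n^4 - 4.5939*n^3 + 6.5354*n^2 - 1.6057*n + 1.4058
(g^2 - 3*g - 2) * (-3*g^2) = -3*g^4 + 9*g^3 + 6*g^2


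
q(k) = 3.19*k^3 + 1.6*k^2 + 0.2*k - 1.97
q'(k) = 9.57*k^2 + 3.2*k + 0.2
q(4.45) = 311.71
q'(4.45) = 203.95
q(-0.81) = -2.78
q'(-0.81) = 3.89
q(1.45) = 11.41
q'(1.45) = 24.96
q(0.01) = -1.97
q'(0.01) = 0.23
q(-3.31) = -100.79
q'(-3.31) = 94.46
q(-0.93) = -3.34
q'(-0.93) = 5.50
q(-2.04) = -22.80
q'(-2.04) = 33.50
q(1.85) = 24.07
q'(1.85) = 38.87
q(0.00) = -1.97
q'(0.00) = 0.20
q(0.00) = -1.97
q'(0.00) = 0.20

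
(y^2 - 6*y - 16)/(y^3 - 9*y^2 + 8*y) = (y + 2)/(y*(y - 1))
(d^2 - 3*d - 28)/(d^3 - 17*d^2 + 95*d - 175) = (d + 4)/(d^2 - 10*d + 25)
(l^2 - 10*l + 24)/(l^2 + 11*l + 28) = (l^2 - 10*l + 24)/(l^2 + 11*l + 28)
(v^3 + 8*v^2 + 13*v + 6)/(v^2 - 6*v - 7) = (v^2 + 7*v + 6)/(v - 7)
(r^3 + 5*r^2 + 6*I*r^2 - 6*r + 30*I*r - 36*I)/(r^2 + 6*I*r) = r + 5 - 6/r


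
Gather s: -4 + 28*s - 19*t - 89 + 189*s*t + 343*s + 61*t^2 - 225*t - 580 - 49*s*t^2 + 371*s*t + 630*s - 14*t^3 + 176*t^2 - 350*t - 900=s*(-49*t^2 + 560*t + 1001) - 14*t^3 + 237*t^2 - 594*t - 1573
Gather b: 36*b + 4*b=40*b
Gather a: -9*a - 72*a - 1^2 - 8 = -81*a - 9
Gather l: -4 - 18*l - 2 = -18*l - 6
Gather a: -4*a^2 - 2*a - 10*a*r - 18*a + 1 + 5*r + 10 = -4*a^2 + a*(-10*r - 20) + 5*r + 11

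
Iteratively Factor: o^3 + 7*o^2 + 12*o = (o + 3)*(o^2 + 4*o) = (o + 3)*(o + 4)*(o)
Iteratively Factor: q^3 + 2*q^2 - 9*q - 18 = (q - 3)*(q^2 + 5*q + 6) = (q - 3)*(q + 3)*(q + 2)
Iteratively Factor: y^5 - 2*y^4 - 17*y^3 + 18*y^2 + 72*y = (y + 3)*(y^4 - 5*y^3 - 2*y^2 + 24*y) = (y + 2)*(y + 3)*(y^3 - 7*y^2 + 12*y) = y*(y + 2)*(y + 3)*(y^2 - 7*y + 12) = y*(y - 3)*(y + 2)*(y + 3)*(y - 4)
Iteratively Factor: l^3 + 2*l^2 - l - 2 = (l + 1)*(l^2 + l - 2) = (l - 1)*(l + 1)*(l + 2)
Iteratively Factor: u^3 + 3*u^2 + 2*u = (u)*(u^2 + 3*u + 2) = u*(u + 2)*(u + 1)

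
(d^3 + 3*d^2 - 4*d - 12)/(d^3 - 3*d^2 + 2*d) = (d^2 + 5*d + 6)/(d*(d - 1))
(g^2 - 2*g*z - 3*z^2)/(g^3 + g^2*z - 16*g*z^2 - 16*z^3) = (-g + 3*z)/(-g^2 + 16*z^2)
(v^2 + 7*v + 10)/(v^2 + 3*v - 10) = (v + 2)/(v - 2)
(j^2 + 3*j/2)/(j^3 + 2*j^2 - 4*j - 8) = j*(2*j + 3)/(2*(j^3 + 2*j^2 - 4*j - 8))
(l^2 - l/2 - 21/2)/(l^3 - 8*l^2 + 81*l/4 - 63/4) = 2*(l + 3)/(2*l^2 - 9*l + 9)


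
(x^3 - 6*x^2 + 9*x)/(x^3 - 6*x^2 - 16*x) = (-x^2 + 6*x - 9)/(-x^2 + 6*x + 16)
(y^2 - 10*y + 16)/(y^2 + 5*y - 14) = (y - 8)/(y + 7)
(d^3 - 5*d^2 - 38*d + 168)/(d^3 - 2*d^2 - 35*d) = (d^2 + 2*d - 24)/(d*(d + 5))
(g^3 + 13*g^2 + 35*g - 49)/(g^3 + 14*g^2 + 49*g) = (g - 1)/g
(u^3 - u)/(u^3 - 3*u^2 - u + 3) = u/(u - 3)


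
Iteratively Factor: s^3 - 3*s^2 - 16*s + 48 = (s - 4)*(s^2 + s - 12) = (s - 4)*(s + 4)*(s - 3)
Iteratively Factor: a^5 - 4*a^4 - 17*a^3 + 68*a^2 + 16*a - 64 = (a - 1)*(a^4 - 3*a^3 - 20*a^2 + 48*a + 64) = (a - 1)*(a + 1)*(a^3 - 4*a^2 - 16*a + 64) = (a - 1)*(a + 1)*(a + 4)*(a^2 - 8*a + 16) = (a - 4)*(a - 1)*(a + 1)*(a + 4)*(a - 4)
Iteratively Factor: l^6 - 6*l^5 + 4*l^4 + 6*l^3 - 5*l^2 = (l - 1)*(l^5 - 5*l^4 - l^3 + 5*l^2) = l*(l - 1)*(l^4 - 5*l^3 - l^2 + 5*l) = l^2*(l - 1)*(l^3 - 5*l^2 - l + 5) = l^2*(l - 1)*(l + 1)*(l^2 - 6*l + 5) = l^2*(l - 1)^2*(l + 1)*(l - 5)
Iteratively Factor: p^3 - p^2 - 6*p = (p - 3)*(p^2 + 2*p) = (p - 3)*(p + 2)*(p)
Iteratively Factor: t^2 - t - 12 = (t - 4)*(t + 3)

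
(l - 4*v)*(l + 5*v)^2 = l^3 + 6*l^2*v - 15*l*v^2 - 100*v^3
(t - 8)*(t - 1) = t^2 - 9*t + 8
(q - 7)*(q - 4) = q^2 - 11*q + 28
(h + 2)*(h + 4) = h^2 + 6*h + 8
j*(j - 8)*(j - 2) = j^3 - 10*j^2 + 16*j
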